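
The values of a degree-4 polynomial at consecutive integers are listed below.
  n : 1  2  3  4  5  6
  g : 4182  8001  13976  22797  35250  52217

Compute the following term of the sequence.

D1: 3819, 5975, 8821, 12453, 16967
D2: 2156, 2846, 3632, 4514
D3: 690, 786, 882
D4: 96, 96
Constant fourth difference = 96, so extend:
882 + 96 = 978;  4514 + 978 = 5492;  16967 + 5492 = 22459;  52217 + 22459 = 74676

74676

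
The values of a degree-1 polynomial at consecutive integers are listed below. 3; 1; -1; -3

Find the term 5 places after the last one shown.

-13

D1: -2 , -2 , -2
First differences constant at -2.
-3 − 2 = -5
-5 − 2 = -7
-7 − 2 = -9
-9 − 2 = -11
-11 − 2 = -13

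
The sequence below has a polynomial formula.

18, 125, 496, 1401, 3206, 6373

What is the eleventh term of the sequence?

First differences: 107, 371, 905, 1805, 3167
Second differences: 264, 534, 900, 1362
Third differences: 270, 366, 462
Fourth differences: 96, 96
Fourth differences constant at 96.
462 + 96 = 558;  1362 + 558 = 1920;  3167 + 1920 = 5087;  6373 + 5087 = 11460
558 + 96 = 654;  1920 + 654 = 2574;  5087 + 2574 = 7661;  11460 + 7661 = 19121
654 + 96 = 750;  2574 + 750 = 3324;  7661 + 3324 = 10985;  19121 + 10985 = 30106
750 + 96 = 846;  3324 + 846 = 4170;  10985 + 4170 = 15155;  30106 + 15155 = 45261
846 + 96 = 942;  4170 + 942 = 5112;  15155 + 5112 = 20267;  45261 + 20267 = 65528

65528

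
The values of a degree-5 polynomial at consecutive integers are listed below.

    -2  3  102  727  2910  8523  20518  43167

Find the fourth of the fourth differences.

1320

D1: 5, 99, 625, 2183, 5613, 11995, 22649
D2: 94, 526, 1558, 3430, 6382, 10654
D3: 432, 1032, 1872, 2952, 4272
D4: 600, 840, 1080, 1320
D5: 240, 240, 240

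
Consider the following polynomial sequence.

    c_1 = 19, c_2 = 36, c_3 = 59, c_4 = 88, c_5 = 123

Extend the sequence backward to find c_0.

First differences: 17  23  29  35
Second differences: 6  6  6
The second differences are constant at 6.
Work back: 17 − 6 = 11;  19 − 11 = 8

8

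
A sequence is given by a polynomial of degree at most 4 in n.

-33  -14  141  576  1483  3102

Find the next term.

19  155  435  907  1619
136  280  472  712
144  192  240
48  48
Fourth differences constant at 48.
240 + 48 = 288;  712 + 288 = 1000;  1619 + 1000 = 2619;  3102 + 2619 = 5721

5721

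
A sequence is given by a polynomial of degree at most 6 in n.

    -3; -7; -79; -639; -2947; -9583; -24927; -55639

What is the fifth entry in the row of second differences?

-8708

First differences: -4, -72, -560, -2308, -6636, -15344, -30712
Second differences: -68, -488, -1748, -4328, -8708, -15368
Third differences: -420, -1260, -2580, -4380, -6660
Fourth differences: -840, -1320, -1800, -2280
Fifth differences: -480, -480, -480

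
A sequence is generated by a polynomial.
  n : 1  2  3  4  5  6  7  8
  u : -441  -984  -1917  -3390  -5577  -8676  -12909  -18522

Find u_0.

-162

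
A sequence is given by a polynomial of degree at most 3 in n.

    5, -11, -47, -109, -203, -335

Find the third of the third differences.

-6

Δ: -16, -36, -62, -94, -132
Δ²: -20, -26, -32, -38
Δ³: -6, -6, -6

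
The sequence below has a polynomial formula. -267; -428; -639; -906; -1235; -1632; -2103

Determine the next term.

Δ: -161  -211  -267  -329  -397  -471
Δ²: -50  -56  -62  -68  -74
Δ³: -6  -6  -6  -6
Constant third difference = -6, so extend:
-74 − 6 = -80;  -471 − 80 = -551;  -2103 − 551 = -2654

-2654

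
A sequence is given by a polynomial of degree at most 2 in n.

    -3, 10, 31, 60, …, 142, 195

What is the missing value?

Using the first 4 terms:
13, 21, 29
8, 8
Constant second difference = 8.
Extend forward: 29 + 8 = 37;  60 + 37 = 97

97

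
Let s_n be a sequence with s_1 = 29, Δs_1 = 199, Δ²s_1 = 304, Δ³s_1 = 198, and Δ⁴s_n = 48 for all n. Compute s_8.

Build the table forward from the leading diagonal:
Δ⁴: 48  48  48  48  48  48  48  48
Δ³: 198  246  294  342  390  438  486  534
Δ²: 304  502  748  1042  1384  1774  2212  2698
Δ: 199  503  1005  1753  2795  4179  5953  8165
s: 29  228  731  1736  3489  6284  10463  16416

16416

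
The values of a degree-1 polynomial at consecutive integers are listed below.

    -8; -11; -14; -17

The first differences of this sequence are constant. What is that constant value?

-3

First differences: -3, -3, -3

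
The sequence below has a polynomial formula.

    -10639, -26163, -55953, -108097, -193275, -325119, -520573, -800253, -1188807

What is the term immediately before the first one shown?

-3525

-15524  -29790  -52144  -85178  -131844  -195454  -279680  -388554
-14266  -22354  -33034  -46666  -63610  -84226  -108874
-8088  -10680  -13632  -16944  -20616  -24648
-2592  -2952  -3312  -3672  -4032
-360  -360  -360  -360
The fifth differences are constant at -360.
Work back: -2592 + 360 = -2232;  -8088 + 2232 = -5856;  -14266 + 5856 = -8410;  -15524 + 8410 = -7114;  -10639 + 7114 = -3525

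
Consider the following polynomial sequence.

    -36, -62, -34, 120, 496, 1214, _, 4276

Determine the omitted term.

2418

Using the first 6 terms:
First differences: -26  28  154  376  718
Second differences: 54  126  222  342
Third differences: 72  96  120
Fourth differences: 24  24
Constant fourth difference = 24.
Extend forward: 120 + 24 = 144;  342 + 144 = 486;  718 + 486 = 1204;  1214 + 1204 = 2418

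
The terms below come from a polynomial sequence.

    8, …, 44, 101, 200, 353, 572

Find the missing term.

17

Using the last 5 terms:
D1: 57, 99, 153, 219
D2: 42, 54, 66
D3: 12, 12
Constant third difference = 12.
Extend backward: 42 − 12 = 30;  57 − 30 = 27;  44 − 27 = 17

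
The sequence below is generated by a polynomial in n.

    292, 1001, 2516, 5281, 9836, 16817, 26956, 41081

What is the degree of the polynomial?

4

First differences: 709, 1515, 2765, 4555, 6981, 10139, 14125
Second differences: 806, 1250, 1790, 2426, 3158, 3986
Third differences: 444, 540, 636, 732, 828
Fourth differences: 96, 96, 96, 96
The fourth differences are constant, so the polynomial has degree 4.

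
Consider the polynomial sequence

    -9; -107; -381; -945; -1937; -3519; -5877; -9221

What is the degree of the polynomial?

-98, -274, -564, -992, -1582, -2358, -3344
-176, -290, -428, -590, -776, -986
-114, -138, -162, -186, -210
-24, -24, -24, -24
The fourth differences are constant, so the polynomial has degree 4.

4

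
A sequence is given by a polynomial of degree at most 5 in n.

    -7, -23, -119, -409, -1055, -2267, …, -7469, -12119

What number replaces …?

-4303

Using the first 6 terms:
Δ: -16, -96, -290, -646, -1212
Δ²: -80, -194, -356, -566
Δ³: -114, -162, -210
Δ⁴: -48, -48
Constant fourth difference = -48.
Extend forward: -210 − 48 = -258;  -566 − 258 = -824;  -1212 − 824 = -2036;  -2267 − 2036 = -4303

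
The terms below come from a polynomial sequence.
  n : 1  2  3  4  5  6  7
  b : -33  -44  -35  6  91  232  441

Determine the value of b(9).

1111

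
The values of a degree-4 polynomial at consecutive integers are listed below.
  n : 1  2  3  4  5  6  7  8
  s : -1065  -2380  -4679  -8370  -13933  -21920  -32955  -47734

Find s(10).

Δ: -1315  -2299  -3691  -5563  -7987  -11035  -14779
Δ²: -984  -1392  -1872  -2424  -3048  -3744
Δ³: -408  -480  -552  -624  -696
Δ⁴: -72  -72  -72  -72
The fourth differences are constant (-72).
-696 − 72 = -768;  -3744 − 768 = -4512;  -14779 − 4512 = -19291;  -47734 − 19291 = -67025
-768 − 72 = -840;  -4512 − 840 = -5352;  -19291 − 5352 = -24643;  -67025 − 24643 = -91668

-91668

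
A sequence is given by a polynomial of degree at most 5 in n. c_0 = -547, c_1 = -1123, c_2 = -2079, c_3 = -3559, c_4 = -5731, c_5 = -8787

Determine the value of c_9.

D1: -576, -956, -1480, -2172, -3056
D2: -380, -524, -692, -884
D3: -144, -168, -192
D4: -24, -24
Fourth differences constant at -24.
-192 − 24 = -216;  -884 − 216 = -1100;  -3056 − 1100 = -4156;  -8787 − 4156 = -12943
-216 − 24 = -240;  -1100 − 240 = -1340;  -4156 − 1340 = -5496;  -12943 − 5496 = -18439
-240 − 24 = -264;  -1340 − 264 = -1604;  -5496 − 1604 = -7100;  -18439 − 7100 = -25539
-264 − 24 = -288;  -1604 − 288 = -1892;  -7100 − 1892 = -8992;  -25539 − 8992 = -34531

-34531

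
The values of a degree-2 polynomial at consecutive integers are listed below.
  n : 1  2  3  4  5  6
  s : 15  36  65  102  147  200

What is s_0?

21  29  37  45  53
8  8  8  8
The second differences are constant at 8.
Work back: 21 − 8 = 13;  15 − 13 = 2

2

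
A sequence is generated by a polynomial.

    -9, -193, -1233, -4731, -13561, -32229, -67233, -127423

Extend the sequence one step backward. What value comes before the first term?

Δ: -184  -1040  -3498  -8830  -18668  -35004  -60190
Δ²: -856  -2458  -5332  -9838  -16336  -25186
Δ³: -1602  -2874  -4506  -6498  -8850
Δ⁴: -1272  -1632  -1992  -2352
Δ⁵: -360  -360  -360
The fifth differences are constant at -360.
Work back: -1272 + 360 = -912;  -1602 + 912 = -690;  -856 + 690 = -166;  -184 + 166 = -18;  -9 + 18 = 9

9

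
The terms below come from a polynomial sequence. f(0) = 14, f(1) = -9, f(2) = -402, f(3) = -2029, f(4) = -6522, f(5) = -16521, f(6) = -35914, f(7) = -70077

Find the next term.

-23, -393, -1627, -4493, -9999, -19393, -34163
-370, -1234, -2866, -5506, -9394, -14770
-864, -1632, -2640, -3888, -5376
-768, -1008, -1248, -1488
-240, -240, -240
Constant fifth difference = -240, so extend:
-1488 − 240 = -1728;  -5376 − 1728 = -7104;  -14770 − 7104 = -21874;  -34163 − 21874 = -56037;  -70077 − 56037 = -126114

-126114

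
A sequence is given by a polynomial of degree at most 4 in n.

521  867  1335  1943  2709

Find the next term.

346, 468, 608, 766
122, 140, 158
18, 18
Third differences constant at 18.
158 + 18 = 176;  766 + 176 = 942;  2709 + 942 = 3651

3651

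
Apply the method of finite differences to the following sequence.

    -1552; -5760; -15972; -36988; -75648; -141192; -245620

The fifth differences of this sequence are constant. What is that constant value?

-360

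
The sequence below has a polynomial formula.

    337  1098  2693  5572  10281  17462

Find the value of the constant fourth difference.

Δ: 761, 1595, 2879, 4709, 7181
Δ²: 834, 1284, 1830, 2472
Δ³: 450, 546, 642
Δ⁴: 96, 96

96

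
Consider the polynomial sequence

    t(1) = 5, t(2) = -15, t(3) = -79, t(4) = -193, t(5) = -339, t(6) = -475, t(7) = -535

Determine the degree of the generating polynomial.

D1: -20, -64, -114, -146, -136, -60
D2: -44, -50, -32, 10, 76
D3: -6, 18, 42, 66
D4: 24, 24, 24
The fourth differences are constant, so the polynomial has degree 4.

4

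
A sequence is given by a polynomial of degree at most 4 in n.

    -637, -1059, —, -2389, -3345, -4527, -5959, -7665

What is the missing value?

-1635

Using the last 5 terms:
-956  -1182  -1432  -1706
-226  -250  -274
-24  -24
Constant third difference = -24.
Extend backward: -226 + 24 = -202;  -956 + 202 = -754;  -2389 + 754 = -1635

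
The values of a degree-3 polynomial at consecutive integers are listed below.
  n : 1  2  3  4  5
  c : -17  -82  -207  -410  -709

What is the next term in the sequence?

-1122

Δ: -65  -125  -203  -299
Δ²: -60  -78  -96
Δ³: -18  -18
Constant third difference = -18, so extend:
-96 − 18 = -114;  -299 − 114 = -413;  -709 − 413 = -1122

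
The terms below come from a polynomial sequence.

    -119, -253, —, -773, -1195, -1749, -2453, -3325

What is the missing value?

-465

Using the last 5 terms:
First differences: -422  -554  -704  -872
Second differences: -132  -150  -168
Third differences: -18  -18
Constant third difference = -18.
Extend backward: -132 + 18 = -114;  -422 + 114 = -308;  -773 + 308 = -465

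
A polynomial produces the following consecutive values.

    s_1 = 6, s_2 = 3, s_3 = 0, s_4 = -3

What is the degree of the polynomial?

D1: -3, -3, -3
The first differences are constant, so the polynomial has degree 1.

1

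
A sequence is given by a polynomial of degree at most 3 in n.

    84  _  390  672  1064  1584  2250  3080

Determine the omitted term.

200

Using the last 6 terms:
First differences: 282  392  520  666  830
Second differences: 110  128  146  164
Third differences: 18  18  18
Constant third difference = 18.
Extend backward: 110 − 18 = 92;  282 − 92 = 190;  390 − 190 = 200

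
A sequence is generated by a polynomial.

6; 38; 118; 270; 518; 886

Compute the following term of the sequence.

1398

First differences: 32 , 80 , 152 , 248 , 368
Second differences: 48 , 72 , 96 , 120
Third differences: 24 , 24 , 24
Constant third difference = 24, so extend:
120 + 24 = 144;  368 + 144 = 512;  886 + 512 = 1398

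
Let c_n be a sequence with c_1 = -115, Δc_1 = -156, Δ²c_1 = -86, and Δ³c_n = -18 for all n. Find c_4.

Build the table forward from the leading diagonal:
D3: -18, -18, -18, -18
D2: -86, -104, -122, -140
D1: -156, -242, -346, -468
c: -115, -271, -513, -859

-859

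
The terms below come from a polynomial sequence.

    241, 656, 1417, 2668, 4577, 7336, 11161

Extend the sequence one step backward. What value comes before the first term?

Δ: 415  761  1251  1909  2759  3825
Δ²: 346  490  658  850  1066
Δ³: 144  168  192  216
Δ⁴: 24  24  24
The fourth differences are constant at 24.
Work back: 144 − 24 = 120;  346 − 120 = 226;  415 − 226 = 189;  241 − 189 = 52

52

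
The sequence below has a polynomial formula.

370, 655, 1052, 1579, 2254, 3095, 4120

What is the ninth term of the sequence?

285, 397, 527, 675, 841, 1025
112, 130, 148, 166, 184
18, 18, 18, 18
Constant third difference = 18, so extend:
184 + 18 = 202;  1025 + 202 = 1227;  4120 + 1227 = 5347
202 + 18 = 220;  1227 + 220 = 1447;  5347 + 1447 = 6794

6794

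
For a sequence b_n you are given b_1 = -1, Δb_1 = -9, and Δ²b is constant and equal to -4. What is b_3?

-23

Build the table forward from the leading diagonal:
Second differences: -4, -4, -4
First differences: -9, -13, -17
b: -1, -10, -23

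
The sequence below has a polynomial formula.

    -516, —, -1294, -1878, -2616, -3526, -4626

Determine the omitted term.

Using the last 5 terms:
-584, -738, -910, -1100
-154, -172, -190
-18, -18
Constant third difference = -18.
Extend backward: -154 + 18 = -136;  -584 + 136 = -448;  -1294 + 448 = -846

-846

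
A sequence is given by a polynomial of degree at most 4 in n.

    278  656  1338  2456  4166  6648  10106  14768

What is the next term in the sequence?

20886

378, 682, 1118, 1710, 2482, 3458, 4662
304, 436, 592, 772, 976, 1204
132, 156, 180, 204, 228
24, 24, 24, 24
Constant fourth difference = 24, so extend:
228 + 24 = 252;  1204 + 252 = 1456;  4662 + 1456 = 6118;  14768 + 6118 = 20886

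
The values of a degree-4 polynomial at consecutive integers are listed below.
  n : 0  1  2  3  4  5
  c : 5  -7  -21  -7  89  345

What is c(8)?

3213

-12 , -14 , 14 , 96 , 256
-2 , 28 , 82 , 160
30 , 54 , 78
24 , 24
Constant fourth difference = 24, so extend:
78 + 24 = 102;  160 + 102 = 262;  256 + 262 = 518;  345 + 518 = 863
102 + 24 = 126;  262 + 126 = 388;  518 + 388 = 906;  863 + 906 = 1769
126 + 24 = 150;  388 + 150 = 538;  906 + 538 = 1444;  1769 + 1444 = 3213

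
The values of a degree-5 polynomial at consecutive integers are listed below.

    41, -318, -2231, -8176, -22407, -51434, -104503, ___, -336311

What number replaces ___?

Using the first 7 terms:
D1: -359, -1913, -5945, -14231, -29027, -53069
D2: -1554, -4032, -8286, -14796, -24042
D3: -2478, -4254, -6510, -9246
D4: -1776, -2256, -2736
D5: -480, -480
Constant fifth difference = -480.
Extend forward: -2736 − 480 = -3216;  -9246 − 3216 = -12462;  -24042 − 12462 = -36504;  -53069 − 36504 = -89573;  -104503 − 89573 = -194076

-194076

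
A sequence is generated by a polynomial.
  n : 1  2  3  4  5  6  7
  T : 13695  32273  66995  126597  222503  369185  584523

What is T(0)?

First differences: 18578, 34722, 59602, 95906, 146682, 215338
Second differences: 16144, 24880, 36304, 50776, 68656
Third differences: 8736, 11424, 14472, 17880
Fourth differences: 2688, 3048, 3408
Fifth differences: 360, 360
The fifth differences are constant at 360.
Work back: 2688 − 360 = 2328;  8736 − 2328 = 6408;  16144 − 6408 = 9736;  18578 − 9736 = 8842;  13695 − 8842 = 4853

4853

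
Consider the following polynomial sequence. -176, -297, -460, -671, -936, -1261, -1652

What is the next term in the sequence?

Δ: -121 , -163 , -211 , -265 , -325 , -391
Δ²: -42 , -48 , -54 , -60 , -66
Δ³: -6 , -6 , -6 , -6
The third differences are constant (-6).
-66 − 6 = -72;  -391 − 72 = -463;  -1652 − 463 = -2115

-2115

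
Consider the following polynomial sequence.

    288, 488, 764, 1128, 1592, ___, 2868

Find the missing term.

Using the first 5 terms:
D1: 200, 276, 364, 464
D2: 76, 88, 100
D3: 12, 12
Constant third difference = 12.
Extend forward: 100 + 12 = 112;  464 + 112 = 576;  1592 + 576 = 2168

2168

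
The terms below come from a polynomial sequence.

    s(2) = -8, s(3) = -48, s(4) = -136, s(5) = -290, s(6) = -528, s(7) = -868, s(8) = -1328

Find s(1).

Δ: -40  -88  -154  -238  -340  -460
Δ²: -48  -66  -84  -102  -120
Δ³: -18  -18  -18  -18
The third differences are constant at -18.
Work back: -48 + 18 = -30;  -40 + 30 = -10;  -8 + 10 = 2

2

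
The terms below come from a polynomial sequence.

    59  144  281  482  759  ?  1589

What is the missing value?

1124

Using the first 5 terms:
85  137  201  277
52  64  76
12  12
Constant third difference = 12.
Extend forward: 76 + 12 = 88;  277 + 88 = 365;  759 + 365 = 1124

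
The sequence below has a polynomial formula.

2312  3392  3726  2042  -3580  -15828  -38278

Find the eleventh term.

-339418

1080, 334, -1684, -5622, -12248, -22450
-746, -2018, -3938, -6626, -10202
-1272, -1920, -2688, -3576
-648, -768, -888
-120, -120
Constant fifth difference = -120, so extend:
-888 − 120 = -1008;  -3576 − 1008 = -4584;  -10202 − 4584 = -14786;  -22450 − 14786 = -37236;  -38278 − 37236 = -75514
-1008 − 120 = -1128;  -4584 − 1128 = -5712;  -14786 − 5712 = -20498;  -37236 − 20498 = -57734;  -75514 − 57734 = -133248
-1128 − 120 = -1248;  -5712 − 1248 = -6960;  -20498 − 6960 = -27458;  -57734 − 27458 = -85192;  -133248 − 85192 = -218440
-1248 − 120 = -1368;  -6960 − 1368 = -8328;  -27458 − 8328 = -35786;  -85192 − 35786 = -120978;  -218440 − 120978 = -339418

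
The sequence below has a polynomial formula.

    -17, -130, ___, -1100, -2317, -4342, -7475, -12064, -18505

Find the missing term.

Using the last 6 terms:
D1: -1217  -2025  -3133  -4589  -6441
D2: -808  -1108  -1456  -1852
D3: -300  -348  -396
D4: -48  -48
Constant fourth difference = -48.
Extend backward: -300 + 48 = -252;  -808 + 252 = -556;  -1217 + 556 = -661;  -1100 + 661 = -439

-439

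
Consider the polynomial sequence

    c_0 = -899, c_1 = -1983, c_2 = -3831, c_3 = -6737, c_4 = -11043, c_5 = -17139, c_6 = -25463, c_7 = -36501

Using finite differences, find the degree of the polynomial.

4

-1084, -1848, -2906, -4306, -6096, -8324, -11038
-764, -1058, -1400, -1790, -2228, -2714
-294, -342, -390, -438, -486
-48, -48, -48, -48
The fourth differences are constant, so the polynomial has degree 4.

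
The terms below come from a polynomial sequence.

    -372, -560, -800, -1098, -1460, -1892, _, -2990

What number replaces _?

Using the first 6 terms:
D1: -188, -240, -298, -362, -432
D2: -52, -58, -64, -70
D3: -6, -6, -6
Constant third difference = -6.
Extend forward: -70 − 6 = -76;  -432 − 76 = -508;  -1892 − 508 = -2400

-2400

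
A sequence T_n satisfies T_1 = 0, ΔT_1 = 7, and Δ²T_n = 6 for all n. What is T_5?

Build the table forward from the leading diagonal:
Δ²: 6, 6, 6, 6, 6
Δ: 7, 13, 19, 25, 31
T: 0, 7, 20, 39, 64

64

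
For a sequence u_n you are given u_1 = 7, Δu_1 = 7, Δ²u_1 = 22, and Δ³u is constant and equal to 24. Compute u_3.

Build the table forward from the leading diagonal:
Third differences: 24, 24, 24
Second differences: 22, 46, 70
First differences: 7, 29, 75
u: 7, 14, 43

43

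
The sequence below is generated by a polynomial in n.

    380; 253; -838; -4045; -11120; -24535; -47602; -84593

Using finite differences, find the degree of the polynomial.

Δ: -127, -1091, -3207, -7075, -13415, -23067, -36991
Δ²: -964, -2116, -3868, -6340, -9652, -13924
Δ³: -1152, -1752, -2472, -3312, -4272
Δ⁴: -600, -720, -840, -960
Δ⁵: -120, -120, -120
The fifth differences are constant, so the polynomial has degree 5.

5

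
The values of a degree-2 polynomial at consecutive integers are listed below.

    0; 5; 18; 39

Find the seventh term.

150

5, 13, 21
8, 8
Constant second difference = 8, so extend:
21 + 8 = 29;  39 + 29 = 68
29 + 8 = 37;  68 + 37 = 105
37 + 8 = 45;  105 + 45 = 150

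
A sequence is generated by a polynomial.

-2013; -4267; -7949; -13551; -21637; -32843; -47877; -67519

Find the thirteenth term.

-267189

-2254, -3682, -5602, -8086, -11206, -15034, -19642
-1428, -1920, -2484, -3120, -3828, -4608
-492, -564, -636, -708, -780
-72, -72, -72, -72
The fourth differences are constant (-72).
-780 − 72 = -852;  -4608 − 852 = -5460;  -19642 − 5460 = -25102;  -67519 − 25102 = -92621
-852 − 72 = -924;  -5460 − 924 = -6384;  -25102 − 6384 = -31486;  -92621 − 31486 = -124107
-924 − 72 = -996;  -6384 − 996 = -7380;  -31486 − 7380 = -38866;  -124107 − 38866 = -162973
-996 − 72 = -1068;  -7380 − 1068 = -8448;  -38866 − 8448 = -47314;  -162973 − 47314 = -210287
-1068 − 72 = -1140;  -8448 − 1140 = -9588;  -47314 − 9588 = -56902;  -210287 − 56902 = -267189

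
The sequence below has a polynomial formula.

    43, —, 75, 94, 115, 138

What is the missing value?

58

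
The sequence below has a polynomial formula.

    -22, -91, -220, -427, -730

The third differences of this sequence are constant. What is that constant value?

-18

Δ: -69, -129, -207, -303
Δ²: -60, -78, -96
Δ³: -18, -18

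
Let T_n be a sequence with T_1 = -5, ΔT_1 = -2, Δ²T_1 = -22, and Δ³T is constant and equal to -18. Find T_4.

-95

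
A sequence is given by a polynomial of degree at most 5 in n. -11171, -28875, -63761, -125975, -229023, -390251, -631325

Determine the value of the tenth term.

First differences: -17704  -34886  -62214  -103048  -161228  -241074
Second differences: -17182  -27328  -40834  -58180  -79846
Third differences: -10146  -13506  -17346  -21666
Fourth differences: -3360  -3840  -4320
Fifth differences: -480  -480
The fifth differences are constant (-480).
-4320 − 480 = -4800;  -21666 − 4800 = -26466;  -79846 − 26466 = -106312;  -241074 − 106312 = -347386;  -631325 − 347386 = -978711
-4800 − 480 = -5280;  -26466 − 5280 = -31746;  -106312 − 31746 = -138058;  -347386 − 138058 = -485444;  -978711 − 485444 = -1464155
-5280 − 480 = -5760;  -31746 − 5760 = -37506;  -138058 − 37506 = -175564;  -485444 − 175564 = -661008;  -1464155 − 661008 = -2125163

-2125163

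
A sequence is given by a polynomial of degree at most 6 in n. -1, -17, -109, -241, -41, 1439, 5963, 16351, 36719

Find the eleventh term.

131779

-16, -92, -132, 200, 1480, 4524, 10388, 20368
-76, -40, 332, 1280, 3044, 5864, 9980
36, 372, 948, 1764, 2820, 4116
336, 576, 816, 1056, 1296
240, 240, 240, 240
The fifth differences are constant (240).
1296 + 240 = 1536;  4116 + 1536 = 5652;  9980 + 5652 = 15632;  20368 + 15632 = 36000;  36719 + 36000 = 72719
1536 + 240 = 1776;  5652 + 1776 = 7428;  15632 + 7428 = 23060;  36000 + 23060 = 59060;  72719 + 59060 = 131779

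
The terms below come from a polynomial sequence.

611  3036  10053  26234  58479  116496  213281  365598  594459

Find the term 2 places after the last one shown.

1389981

D1: 2425, 7017, 16181, 32245, 58017, 96785, 152317, 228861
D2: 4592, 9164, 16064, 25772, 38768, 55532, 76544
D3: 4572, 6900, 9708, 12996, 16764, 21012
D4: 2328, 2808, 3288, 3768, 4248
D5: 480, 480, 480, 480
Constant fifth difference = 480, so extend:
4248 + 480 = 4728;  21012 + 4728 = 25740;  76544 + 25740 = 102284;  228861 + 102284 = 331145;  594459 + 331145 = 925604
4728 + 480 = 5208;  25740 + 5208 = 30948;  102284 + 30948 = 133232;  331145 + 133232 = 464377;  925604 + 464377 = 1389981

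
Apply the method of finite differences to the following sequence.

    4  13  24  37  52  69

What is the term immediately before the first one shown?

9  11  13  15  17
2  2  2  2
The second differences are constant at 2.
Work back: 9 − 2 = 7;  4 − 7 = -3

-3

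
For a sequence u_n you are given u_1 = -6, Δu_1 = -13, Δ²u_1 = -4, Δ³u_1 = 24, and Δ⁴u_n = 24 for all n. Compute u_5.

Build the table forward from the leading diagonal:
D4: 24, 24, 24, 24, 24
D3: 24, 48, 72, 96, 120
D2: -4, 20, 68, 140, 236
D1: -13, -17, 3, 71, 211
u: -6, -19, -36, -33, 38

38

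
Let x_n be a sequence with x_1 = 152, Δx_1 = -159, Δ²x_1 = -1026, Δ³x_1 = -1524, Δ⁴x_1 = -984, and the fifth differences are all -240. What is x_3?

-1192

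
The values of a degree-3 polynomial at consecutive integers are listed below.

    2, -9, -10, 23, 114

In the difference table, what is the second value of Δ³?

D1: -11, -1, 33, 91
D2: 10, 34, 58
D3: 24, 24

24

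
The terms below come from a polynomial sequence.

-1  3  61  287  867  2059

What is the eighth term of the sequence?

First differences: 4, 58, 226, 580, 1192
Second differences: 54, 168, 354, 612
Third differences: 114, 186, 258
Fourth differences: 72, 72
Fourth differences constant at 72.
258 + 72 = 330;  612 + 330 = 942;  1192 + 942 = 2134;  2059 + 2134 = 4193
330 + 72 = 402;  942 + 402 = 1344;  2134 + 1344 = 3478;  4193 + 3478 = 7671

7671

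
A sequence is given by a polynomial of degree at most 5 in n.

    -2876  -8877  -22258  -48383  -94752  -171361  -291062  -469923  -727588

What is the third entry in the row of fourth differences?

-2856

Δ: -6001, -13381, -26125, -46369, -76609, -119701, -178861, -257665
Δ²: -7380, -12744, -20244, -30240, -43092, -59160, -78804
Δ³: -5364, -7500, -9996, -12852, -16068, -19644
Δ⁴: -2136, -2496, -2856, -3216, -3576
Δ⁵: -360, -360, -360, -360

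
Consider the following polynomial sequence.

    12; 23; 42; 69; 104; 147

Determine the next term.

198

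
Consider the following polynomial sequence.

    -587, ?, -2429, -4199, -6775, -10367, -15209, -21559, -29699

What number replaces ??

-1279

Using the last 7 terms:
D1: -1770  -2576  -3592  -4842  -6350  -8140
D2: -806  -1016  -1250  -1508  -1790
D3: -210  -234  -258  -282
D4: -24  -24  -24
Constant fourth difference = -24.
Extend backward: -210 + 24 = -186;  -806 + 186 = -620;  -1770 + 620 = -1150;  -2429 + 1150 = -1279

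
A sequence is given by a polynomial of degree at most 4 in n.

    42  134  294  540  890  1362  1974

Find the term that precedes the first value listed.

0

Δ: 92, 160, 246, 350, 472, 612
Δ²: 68, 86, 104, 122, 140
Δ³: 18, 18, 18, 18
The third differences are constant at 18.
Work back: 68 − 18 = 50;  92 − 50 = 42;  42 − 42 = 0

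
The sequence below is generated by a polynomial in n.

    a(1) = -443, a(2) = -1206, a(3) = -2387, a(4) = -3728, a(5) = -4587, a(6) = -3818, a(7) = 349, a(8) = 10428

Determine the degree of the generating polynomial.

First differences: -763, -1181, -1341, -859, 769, 4167, 10079
Second differences: -418, -160, 482, 1628, 3398, 5912
Third differences: 258, 642, 1146, 1770, 2514
Fourth differences: 384, 504, 624, 744
Fifth differences: 120, 120, 120
The fifth differences are constant, so the polynomial has degree 5.

5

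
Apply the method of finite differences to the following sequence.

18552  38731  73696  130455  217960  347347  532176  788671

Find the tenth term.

D1: 20179 , 34965 , 56759 , 87505 , 129387 , 184829 , 256495
D2: 14786 , 21794 , 30746 , 41882 , 55442 , 71666
D3: 7008 , 8952 , 11136 , 13560 , 16224
D4: 1944 , 2184 , 2424 , 2664
D5: 240 , 240 , 240
Fifth differences constant at 240.
2664 + 240 = 2904;  16224 + 2904 = 19128;  71666 + 19128 = 90794;  256495 + 90794 = 347289;  788671 + 347289 = 1135960
2904 + 240 = 3144;  19128 + 3144 = 22272;  90794 + 22272 = 113066;  347289 + 113066 = 460355;  1135960 + 460355 = 1596315

1596315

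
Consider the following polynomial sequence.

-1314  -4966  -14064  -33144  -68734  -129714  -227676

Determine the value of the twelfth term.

D1: -3652, -9098, -19080, -35590, -60980, -97962
D2: -5446, -9982, -16510, -25390, -36982
D3: -4536, -6528, -8880, -11592
D4: -1992, -2352, -2712
D5: -360, -360
Fifth differences constant at -360.
-2712 − 360 = -3072;  -11592 − 3072 = -14664;  -36982 − 14664 = -51646;  -97962 − 51646 = -149608;  -227676 − 149608 = -377284
-3072 − 360 = -3432;  -14664 − 3432 = -18096;  -51646 − 18096 = -69742;  -149608 − 69742 = -219350;  -377284 − 219350 = -596634
-3432 − 360 = -3792;  -18096 − 3792 = -21888;  -69742 − 21888 = -91630;  -219350 − 91630 = -310980;  -596634 − 310980 = -907614
-3792 − 360 = -4152;  -21888 − 4152 = -26040;  -91630 − 26040 = -117670;  -310980 − 117670 = -428650;  -907614 − 428650 = -1336264
-4152 − 360 = -4512;  -26040 − 4512 = -30552;  -117670 − 30552 = -148222;  -428650 − 148222 = -576872;  -1336264 − 576872 = -1913136

-1913136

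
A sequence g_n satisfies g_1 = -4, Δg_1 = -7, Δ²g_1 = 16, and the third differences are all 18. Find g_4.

41

Build the table forward from the leading diagonal:
Third differences: 18  18  18  18
Second differences: 16  34  52  70
First differences: -7  9  43  95
g: -4  -11  -2  41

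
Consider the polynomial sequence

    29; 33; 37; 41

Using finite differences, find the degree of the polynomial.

1

4, 4, 4
The first differences are constant, so the polynomial has degree 1.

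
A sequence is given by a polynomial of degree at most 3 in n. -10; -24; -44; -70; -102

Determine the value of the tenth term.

-352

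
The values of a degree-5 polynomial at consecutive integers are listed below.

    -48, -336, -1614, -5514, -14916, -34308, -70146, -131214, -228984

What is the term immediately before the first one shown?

-6

D1: -288  -1278  -3900  -9402  -19392  -35838  -61068  -97770
D2: -990  -2622  -5502  -9990  -16446  -25230  -36702
D3: -1632  -2880  -4488  -6456  -8784  -11472
D4: -1248  -1608  -1968  -2328  -2688
D5: -360  -360  -360  -360
The fifth differences are constant at -360.
Work back: -1248 + 360 = -888;  -1632 + 888 = -744;  -990 + 744 = -246;  -288 + 246 = -42;  -48 + 42 = -6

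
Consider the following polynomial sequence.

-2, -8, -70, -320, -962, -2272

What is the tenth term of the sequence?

-22232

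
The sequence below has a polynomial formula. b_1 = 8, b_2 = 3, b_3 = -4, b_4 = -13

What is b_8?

-69

Δ: -5 , -7 , -9
Δ²: -2 , -2
The second differences are constant (-2).
-9 − 2 = -11;  -13 − 11 = -24
-11 − 2 = -13;  -24 − 13 = -37
-13 − 2 = -15;  -37 − 15 = -52
-15 − 2 = -17;  -52 − 17 = -69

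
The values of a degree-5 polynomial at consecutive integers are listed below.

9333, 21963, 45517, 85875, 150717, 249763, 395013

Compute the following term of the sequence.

First differences: 12630 , 23554 , 40358 , 64842 , 99046 , 145250
Second differences: 10924 , 16804 , 24484 , 34204 , 46204
Third differences: 5880 , 7680 , 9720 , 12000
Fourth differences: 1800 , 2040 , 2280
Fifth differences: 240 , 240
The fifth differences are constant (240).
2280 + 240 = 2520;  12000 + 2520 = 14520;  46204 + 14520 = 60724;  145250 + 60724 = 205974;  395013 + 205974 = 600987

600987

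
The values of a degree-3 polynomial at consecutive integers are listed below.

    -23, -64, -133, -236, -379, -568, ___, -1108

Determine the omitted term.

Using the first 6 terms:
D1: -41  -69  -103  -143  -189
D2: -28  -34  -40  -46
D3: -6  -6  -6
Constant third difference = -6.
Extend forward: -46 − 6 = -52;  -189 − 52 = -241;  -568 − 241 = -809

-809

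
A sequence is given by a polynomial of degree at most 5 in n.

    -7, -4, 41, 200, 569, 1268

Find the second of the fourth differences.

24

Δ: 3, 45, 159, 369, 699
Δ²: 42, 114, 210, 330
Δ³: 72, 96, 120
Δ⁴: 24, 24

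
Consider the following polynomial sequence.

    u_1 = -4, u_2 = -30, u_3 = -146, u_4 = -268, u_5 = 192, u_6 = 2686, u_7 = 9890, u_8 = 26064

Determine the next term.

First differences: -26 , -116 , -122 , 460 , 2494 , 7204 , 16174
Second differences: -90 , -6 , 582 , 2034 , 4710 , 8970
Third differences: 84 , 588 , 1452 , 2676 , 4260
Fourth differences: 504 , 864 , 1224 , 1584
Fifth differences: 360 , 360 , 360
The fifth differences are constant (360).
1584 + 360 = 1944;  4260 + 1944 = 6204;  8970 + 6204 = 15174;  16174 + 15174 = 31348;  26064 + 31348 = 57412

57412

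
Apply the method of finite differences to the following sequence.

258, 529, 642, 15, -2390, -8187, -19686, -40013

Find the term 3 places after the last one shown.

-199982

Δ: 271, 113, -627, -2405, -5797, -11499, -20327
Δ²: -158, -740, -1778, -3392, -5702, -8828
Δ³: -582, -1038, -1614, -2310, -3126
Δ⁴: -456, -576, -696, -816
Δ⁵: -120, -120, -120
Fifth differences constant at -120.
-816 − 120 = -936;  -3126 − 936 = -4062;  -8828 − 4062 = -12890;  -20327 − 12890 = -33217;  -40013 − 33217 = -73230
-936 − 120 = -1056;  -4062 − 1056 = -5118;  -12890 − 5118 = -18008;  -33217 − 18008 = -51225;  -73230 − 51225 = -124455
-1056 − 120 = -1176;  -5118 − 1176 = -6294;  -18008 − 6294 = -24302;  -51225 − 24302 = -75527;  -124455 − 75527 = -199982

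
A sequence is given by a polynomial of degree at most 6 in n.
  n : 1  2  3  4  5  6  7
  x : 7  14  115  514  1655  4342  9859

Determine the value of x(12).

D1: 7 , 101 , 399 , 1141 , 2687 , 5517
D2: 94 , 298 , 742 , 1546 , 2830
D3: 204 , 444 , 804 , 1284
D4: 240 , 360 , 480
D5: 120 , 120
Fifth differences constant at 120.
480 + 120 = 600;  1284 + 600 = 1884;  2830 + 1884 = 4714;  5517 + 4714 = 10231;  9859 + 10231 = 20090
600 + 120 = 720;  1884 + 720 = 2604;  4714 + 2604 = 7318;  10231 + 7318 = 17549;  20090 + 17549 = 37639
720 + 120 = 840;  2604 + 840 = 3444;  7318 + 3444 = 10762;  17549 + 10762 = 28311;  37639 + 28311 = 65950
840 + 120 = 960;  3444 + 960 = 4404;  10762 + 4404 = 15166;  28311 + 15166 = 43477;  65950 + 43477 = 109427
960 + 120 = 1080;  4404 + 1080 = 5484;  15166 + 5484 = 20650;  43477 + 20650 = 64127;  109427 + 64127 = 173554

173554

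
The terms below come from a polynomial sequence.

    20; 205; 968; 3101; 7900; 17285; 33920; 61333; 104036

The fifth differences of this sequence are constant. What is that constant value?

120

Δ: 185, 763, 2133, 4799, 9385, 16635, 27413, 42703
Δ²: 578, 1370, 2666, 4586, 7250, 10778, 15290
Δ³: 792, 1296, 1920, 2664, 3528, 4512
Δ⁴: 504, 624, 744, 864, 984
Δ⁵: 120, 120, 120, 120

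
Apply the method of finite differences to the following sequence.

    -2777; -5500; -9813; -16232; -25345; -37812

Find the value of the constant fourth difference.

First differences: -2723, -4313, -6419, -9113, -12467
Second differences: -1590, -2106, -2694, -3354
Third differences: -516, -588, -660
Fourth differences: -72, -72

-72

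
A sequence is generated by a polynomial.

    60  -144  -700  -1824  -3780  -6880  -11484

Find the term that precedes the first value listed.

D1: -204, -556, -1124, -1956, -3100, -4604
D2: -352, -568, -832, -1144, -1504
D3: -216, -264, -312, -360
D4: -48, -48, -48
The fourth differences are constant at -48.
Work back: -216 + 48 = -168;  -352 + 168 = -184;  -204 + 184 = -20;  60 + 20 = 80

80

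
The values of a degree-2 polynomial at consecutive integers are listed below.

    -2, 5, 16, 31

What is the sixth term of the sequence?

First differences: 7  11  15
Second differences: 4  4
The second differences are constant (4).
15 + 4 = 19;  31 + 19 = 50
19 + 4 = 23;  50 + 23 = 73

73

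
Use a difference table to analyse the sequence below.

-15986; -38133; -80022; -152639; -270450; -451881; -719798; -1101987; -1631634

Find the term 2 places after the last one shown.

-3295926

D1: -22147, -41889, -72617, -117811, -181431, -267917, -382189, -529647
D2: -19742, -30728, -45194, -63620, -86486, -114272, -147458
D3: -10986, -14466, -18426, -22866, -27786, -33186
D4: -3480, -3960, -4440, -4920, -5400
D5: -480, -480, -480, -480
Fifth differences constant at -480.
-5400 − 480 = -5880;  -33186 − 5880 = -39066;  -147458 − 39066 = -186524;  -529647 − 186524 = -716171;  -1631634 − 716171 = -2347805
-5880 − 480 = -6360;  -39066 − 6360 = -45426;  -186524 − 45426 = -231950;  -716171 − 231950 = -948121;  -2347805 − 948121 = -3295926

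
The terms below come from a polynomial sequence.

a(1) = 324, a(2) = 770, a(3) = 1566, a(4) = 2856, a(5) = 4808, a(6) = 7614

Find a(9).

23436

D1: 446, 796, 1290, 1952, 2806
D2: 350, 494, 662, 854
D3: 144, 168, 192
D4: 24, 24
The fourth differences are constant (24).
192 + 24 = 216;  854 + 216 = 1070;  2806 + 1070 = 3876;  7614 + 3876 = 11490
216 + 24 = 240;  1070 + 240 = 1310;  3876 + 1310 = 5186;  11490 + 5186 = 16676
240 + 24 = 264;  1310 + 264 = 1574;  5186 + 1574 = 6760;  16676 + 6760 = 23436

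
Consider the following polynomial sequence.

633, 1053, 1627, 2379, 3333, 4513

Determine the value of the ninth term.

9649

420  574  752  954  1180
154  178  202  226
24  24  24
The third differences are constant (24).
226 + 24 = 250;  1180 + 250 = 1430;  4513 + 1430 = 5943
250 + 24 = 274;  1430 + 274 = 1704;  5943 + 1704 = 7647
274 + 24 = 298;  1704 + 298 = 2002;  7647 + 2002 = 9649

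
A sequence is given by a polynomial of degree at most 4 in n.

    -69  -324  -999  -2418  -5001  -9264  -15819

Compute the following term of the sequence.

-25374

-255 , -675 , -1419 , -2583 , -4263 , -6555
-420 , -744 , -1164 , -1680 , -2292
-324 , -420 , -516 , -612
-96 , -96 , -96
Constant fourth difference = -96, so extend:
-612 − 96 = -708;  -2292 − 708 = -3000;  -6555 − 3000 = -9555;  -15819 − 9555 = -25374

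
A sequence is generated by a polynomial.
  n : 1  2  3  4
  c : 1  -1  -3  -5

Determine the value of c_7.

Δ: -2  -2  -2
First differences constant at -2.
-5 − 2 = -7
-7 − 2 = -9
-9 − 2 = -11

-11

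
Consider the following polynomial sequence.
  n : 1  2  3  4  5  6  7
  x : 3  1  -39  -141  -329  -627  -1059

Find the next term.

-1649

-2, -40, -102, -188, -298, -432
-38, -62, -86, -110, -134
-24, -24, -24, -24
Third differences constant at -24.
-134 − 24 = -158;  -432 − 158 = -590;  -1059 − 590 = -1649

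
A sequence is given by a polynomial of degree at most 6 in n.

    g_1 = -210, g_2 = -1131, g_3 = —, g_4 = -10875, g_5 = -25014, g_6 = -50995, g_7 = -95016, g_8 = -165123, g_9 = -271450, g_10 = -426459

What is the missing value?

-3988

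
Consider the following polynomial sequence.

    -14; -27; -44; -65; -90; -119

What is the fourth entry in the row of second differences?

-4

First differences: -13, -17, -21, -25, -29
Second differences: -4, -4, -4, -4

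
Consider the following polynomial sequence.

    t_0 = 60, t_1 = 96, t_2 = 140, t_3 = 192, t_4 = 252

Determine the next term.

320

36, 44, 52, 60
8, 8, 8
Second differences constant at 8.
60 + 8 = 68;  252 + 68 = 320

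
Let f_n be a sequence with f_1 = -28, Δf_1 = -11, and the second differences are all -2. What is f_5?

-84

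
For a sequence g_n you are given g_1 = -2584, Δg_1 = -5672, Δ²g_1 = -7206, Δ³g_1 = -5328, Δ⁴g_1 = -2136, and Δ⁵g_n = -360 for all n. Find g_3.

Build the table forward from the leading diagonal:
D5: -360  -360  -360
D4: -2136  -2496  -2856
D3: -5328  -7464  -9960
D2: -7206  -12534  -19998
D1: -5672  -12878  -25412
g: -2584  -8256  -21134

-21134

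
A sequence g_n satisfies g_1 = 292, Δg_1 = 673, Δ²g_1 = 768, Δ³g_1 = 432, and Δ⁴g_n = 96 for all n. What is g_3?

2406

Build the table forward from the leading diagonal:
D4: 96  96  96
D3: 432  528  624
D2: 768  1200  1728
D1: 673  1441  2641
g: 292  965  2406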